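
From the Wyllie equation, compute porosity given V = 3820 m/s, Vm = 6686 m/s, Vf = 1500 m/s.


1/V - 1/Vm = 1/3820 - 1/6686 = 0.00011221
1/Vf - 1/Vm = 1/1500 - 1/6686 = 0.0005171
phi = 0.00011221 / 0.0005171 = 0.217

0.217


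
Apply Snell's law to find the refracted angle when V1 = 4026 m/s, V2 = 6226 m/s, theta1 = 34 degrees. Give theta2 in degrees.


sin(theta1) = sin(34 deg) = 0.559193
sin(theta2) = V2/V1 * sin(theta1) = 6226/4026 * 0.559193 = 0.864763
theta2 = arcsin(0.864763) = 59.8556 degrees

59.8556


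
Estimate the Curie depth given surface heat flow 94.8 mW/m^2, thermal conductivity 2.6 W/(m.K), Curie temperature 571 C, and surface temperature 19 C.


T_Curie - T_surf = 571 - 19 = 552 C
Convert q to W/m^2: 94.8 mW/m^2 = 0.0948 W/m^2
d = 552 * 2.6 / 0.0948 = 15139.24 m

15139.24


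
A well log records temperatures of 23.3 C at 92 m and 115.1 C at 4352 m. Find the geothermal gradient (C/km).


dT = 115.1 - 23.3 = 91.8 C
dz = 4352 - 92 = 4260 m
gradient = dT/dz * 1000 = 91.8/4260 * 1000 = 21.5493 C/km

21.5493


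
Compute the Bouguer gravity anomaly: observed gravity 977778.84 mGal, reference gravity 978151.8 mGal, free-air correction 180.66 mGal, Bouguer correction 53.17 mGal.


BA = g_obs - g_ref + FAC - BC
= 977778.84 - 978151.8 + 180.66 - 53.17
= -245.47 mGal

-245.47


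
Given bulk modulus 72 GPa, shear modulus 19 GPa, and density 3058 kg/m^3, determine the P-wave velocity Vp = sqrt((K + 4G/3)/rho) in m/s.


First compute the effective modulus:
K + 4G/3 = 72e9 + 4*19e9/3 = 97333333333.33 Pa
Then divide by density:
97333333333.33 / 3058 = 31829082.1888 Pa/(kg/m^3)
Take the square root:
Vp = sqrt(31829082.1888) = 5641.73 m/s

5641.73


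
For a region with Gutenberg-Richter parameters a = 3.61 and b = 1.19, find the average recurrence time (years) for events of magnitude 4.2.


log10(N) = 3.61 - 1.19*4.2 = -1.388
N = 10^-1.388 = 0.040926
T = 1/N = 1/0.040926 = 24.4343 years

24.4343


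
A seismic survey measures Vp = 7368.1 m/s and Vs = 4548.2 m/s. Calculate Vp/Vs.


Vp/Vs = 7368.1 / 4548.2
= 1.62

1.62


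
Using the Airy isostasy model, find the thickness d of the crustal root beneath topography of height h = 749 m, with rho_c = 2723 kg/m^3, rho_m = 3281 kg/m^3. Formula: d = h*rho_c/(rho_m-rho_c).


rho_m - rho_c = 3281 - 2723 = 558
d = 749 * 2723 / 558
= 2039527 / 558
= 3655.07 m

3655.07


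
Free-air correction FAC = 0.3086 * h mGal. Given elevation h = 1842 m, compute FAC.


FAC = 0.3086 * h
= 0.3086 * 1842
= 568.4412 mGal

568.4412


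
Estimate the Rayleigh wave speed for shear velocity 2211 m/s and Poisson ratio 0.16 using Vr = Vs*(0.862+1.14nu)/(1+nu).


Numerator factor = 0.862 + 1.14*0.16 = 1.0444
Denominator = 1 + 0.16 = 1.16
Vr = 2211 * 1.0444 / 1.16 = 1990.66 m/s

1990.66


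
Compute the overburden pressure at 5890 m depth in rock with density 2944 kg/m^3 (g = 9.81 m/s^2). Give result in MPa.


P = rho * g * z / 1e6
= 2944 * 9.81 * 5890 / 1e6
= 170106969.6 / 1e6
= 170.107 MPa

170.107


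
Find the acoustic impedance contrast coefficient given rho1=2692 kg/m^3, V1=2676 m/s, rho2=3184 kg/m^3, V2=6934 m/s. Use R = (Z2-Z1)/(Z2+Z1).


Z1 = 2692 * 2676 = 7203792
Z2 = 3184 * 6934 = 22077856
R = (22077856 - 7203792) / (22077856 + 7203792) = 14874064 / 29281648 = 0.508

0.508


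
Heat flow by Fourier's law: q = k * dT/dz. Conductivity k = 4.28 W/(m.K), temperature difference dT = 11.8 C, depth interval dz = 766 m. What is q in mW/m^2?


q = k * dT / dz * 1000
= 4.28 * 11.8 / 766 * 1000
= 0.065932 * 1000
= 65.9321 mW/m^2

65.9321


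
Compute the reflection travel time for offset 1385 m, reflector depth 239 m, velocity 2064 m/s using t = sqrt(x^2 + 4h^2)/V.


x^2 + 4h^2 = 1385^2 + 4*239^2 = 1918225 + 228484 = 2146709
sqrt(2146709) = 1465.1652
t = 1465.1652 / 2064 = 0.7099 s

0.7099


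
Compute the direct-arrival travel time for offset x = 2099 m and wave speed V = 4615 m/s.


t = x / V
= 2099 / 4615
= 0.4548 s

0.4548


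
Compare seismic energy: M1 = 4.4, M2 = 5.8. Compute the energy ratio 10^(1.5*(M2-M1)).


M2 - M1 = 5.8 - 4.4 = 1.4
1.5 * 1.4 = 2.1
ratio = 10^2.1 = 125.89

125.89


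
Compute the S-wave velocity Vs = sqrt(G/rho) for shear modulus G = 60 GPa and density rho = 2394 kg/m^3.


Convert G to Pa: G = 60e9 Pa
Compute G/rho = 60e9 / 2394 = 25062656.6416
Vs = sqrt(25062656.6416) = 5006.26 m/s

5006.26


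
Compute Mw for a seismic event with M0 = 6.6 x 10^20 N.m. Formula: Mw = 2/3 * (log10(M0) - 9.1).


log10(M0) = log10(6.6 x 10^20) = 20.8195
Mw = 2/3 * (20.8195 - 9.1)
= 2/3 * 11.7195
= 7.81

7.81


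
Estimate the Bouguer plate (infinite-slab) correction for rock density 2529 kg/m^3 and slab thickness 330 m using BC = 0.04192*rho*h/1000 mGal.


BC = 0.04192 * rho * h / 1000
= 0.04192 * 2529 * 330 / 1000
= 34.9852 mGal

34.9852


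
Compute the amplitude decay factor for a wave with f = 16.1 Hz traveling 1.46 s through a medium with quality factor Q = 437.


pi*f*t/Q = pi*16.1*1.46/437 = 0.168985
A/A0 = exp(-0.168985) = 0.844522

0.844522


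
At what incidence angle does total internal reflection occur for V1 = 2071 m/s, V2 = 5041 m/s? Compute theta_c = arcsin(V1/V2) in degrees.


V1/V2 = 2071/5041 = 0.410831
theta_c = arcsin(0.410831) = 24.2571 degrees

24.2571


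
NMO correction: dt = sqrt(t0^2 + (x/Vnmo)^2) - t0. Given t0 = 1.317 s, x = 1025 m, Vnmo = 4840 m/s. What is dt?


x/Vnmo = 1025/4840 = 0.211777
(x/Vnmo)^2 = 0.044849
t0^2 = 1.734489
sqrt(1.734489 + 0.044849) = 1.333918
dt = 1.333918 - 1.317 = 0.016918

0.016918


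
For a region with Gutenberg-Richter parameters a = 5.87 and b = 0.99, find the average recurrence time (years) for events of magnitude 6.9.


log10(N) = 5.87 - 0.99*6.9 = -0.961
N = 10^-0.961 = 0.109396
T = 1/N = 1/0.109396 = 9.1411 years

9.1411


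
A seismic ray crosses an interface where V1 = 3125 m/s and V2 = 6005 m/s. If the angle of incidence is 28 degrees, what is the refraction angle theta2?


sin(theta1) = sin(28 deg) = 0.469472
sin(theta2) = V2/V1 * sin(theta1) = 6005/3125 * 0.469472 = 0.902137
theta2 = arcsin(0.902137) = 64.4403 degrees

64.4403


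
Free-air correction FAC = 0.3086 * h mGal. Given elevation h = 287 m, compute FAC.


FAC = 0.3086 * h
= 0.3086 * 287
= 88.5682 mGal

88.5682


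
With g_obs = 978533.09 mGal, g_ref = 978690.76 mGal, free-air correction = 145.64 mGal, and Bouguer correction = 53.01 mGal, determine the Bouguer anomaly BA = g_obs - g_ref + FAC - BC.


BA = g_obs - g_ref + FAC - BC
= 978533.09 - 978690.76 + 145.64 - 53.01
= -65.04 mGal

-65.04


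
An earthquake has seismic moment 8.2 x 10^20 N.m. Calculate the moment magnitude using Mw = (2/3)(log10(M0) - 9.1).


log10(M0) = log10(8.2 x 10^20) = 20.9138
Mw = 2/3 * (20.9138 - 9.1)
= 2/3 * 11.8138
= 7.88

7.88


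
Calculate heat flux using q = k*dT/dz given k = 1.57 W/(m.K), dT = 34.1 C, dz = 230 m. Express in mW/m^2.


q = k * dT / dz * 1000
= 1.57 * 34.1 / 230 * 1000
= 0.23277 * 1000
= 232.7696 mW/m^2

232.7696


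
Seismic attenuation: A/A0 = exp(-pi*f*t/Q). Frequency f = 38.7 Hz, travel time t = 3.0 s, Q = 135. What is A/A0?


pi*f*t/Q = pi*38.7*3.0/135 = 2.70177
A/A0 = exp(-2.70177) = 0.067087

0.067087


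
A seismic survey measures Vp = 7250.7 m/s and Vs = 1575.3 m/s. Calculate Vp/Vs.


Vp/Vs = 7250.7 / 1575.3
= 4.6027

4.6027


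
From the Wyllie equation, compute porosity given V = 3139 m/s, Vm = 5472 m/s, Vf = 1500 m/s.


1/V - 1/Vm = 1/3139 - 1/5472 = 0.00013582
1/Vf - 1/Vm = 1/1500 - 1/5472 = 0.00048392
phi = 0.00013582 / 0.00048392 = 0.2807

0.2807


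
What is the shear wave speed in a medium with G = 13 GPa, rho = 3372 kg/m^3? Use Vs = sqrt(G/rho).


Convert G to Pa: G = 13e9 Pa
Compute G/rho = 13e9 / 3372 = 3855278.7663
Vs = sqrt(3855278.7663) = 1963.49 m/s

1963.49


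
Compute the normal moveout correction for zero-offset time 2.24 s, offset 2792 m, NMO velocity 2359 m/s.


x/Vnmo = 2792/2359 = 1.183552
(x/Vnmo)^2 = 1.400796
t0^2 = 5.0176
sqrt(5.0176 + 1.400796) = 2.533455
dt = 2.533455 - 2.24 = 0.293455

0.293455


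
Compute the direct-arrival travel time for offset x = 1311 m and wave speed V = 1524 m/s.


t = x / V
= 1311 / 1524
= 0.8602 s

0.8602


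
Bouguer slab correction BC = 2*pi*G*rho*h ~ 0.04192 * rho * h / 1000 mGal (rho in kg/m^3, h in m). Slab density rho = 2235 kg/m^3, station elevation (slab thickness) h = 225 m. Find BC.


BC = 0.04192 * rho * h / 1000
= 0.04192 * 2235 * 225 / 1000
= 21.0805 mGal

21.0805


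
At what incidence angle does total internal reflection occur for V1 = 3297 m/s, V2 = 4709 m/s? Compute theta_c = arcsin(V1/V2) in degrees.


V1/V2 = 3297/4709 = 0.700149
theta_c = arcsin(0.700149) = 44.4389 degrees

44.4389


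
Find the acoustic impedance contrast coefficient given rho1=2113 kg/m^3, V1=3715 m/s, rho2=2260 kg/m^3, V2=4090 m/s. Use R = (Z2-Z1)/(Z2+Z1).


Z1 = 2113 * 3715 = 7849795
Z2 = 2260 * 4090 = 9243400
R = (9243400 - 7849795) / (9243400 + 7849795) = 1393605 / 17093195 = 0.0815

0.0815


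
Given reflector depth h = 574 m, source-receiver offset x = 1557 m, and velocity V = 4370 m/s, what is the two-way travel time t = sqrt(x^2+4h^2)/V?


x^2 + 4h^2 = 1557^2 + 4*574^2 = 2424249 + 1317904 = 3742153
sqrt(3742153) = 1934.4645
t = 1934.4645 / 4370 = 0.4427 s

0.4427


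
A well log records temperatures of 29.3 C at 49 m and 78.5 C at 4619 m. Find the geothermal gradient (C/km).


dT = 78.5 - 29.3 = 49.2 C
dz = 4619 - 49 = 4570 m
gradient = dT/dz * 1000 = 49.2/4570 * 1000 = 10.7659 C/km

10.7659


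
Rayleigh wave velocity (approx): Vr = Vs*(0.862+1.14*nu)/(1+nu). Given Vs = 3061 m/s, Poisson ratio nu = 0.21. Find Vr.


Numerator factor = 0.862 + 1.14*0.21 = 1.1014
Denominator = 1 + 0.21 = 1.21
Vr = 3061 * 1.1014 / 1.21 = 2786.27 m/s

2786.27


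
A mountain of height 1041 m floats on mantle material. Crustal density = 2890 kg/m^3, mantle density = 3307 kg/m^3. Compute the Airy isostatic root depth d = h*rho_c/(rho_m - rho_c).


rho_m - rho_c = 3307 - 2890 = 417
d = 1041 * 2890 / 417
= 3008490 / 417
= 7214.6 m

7214.6


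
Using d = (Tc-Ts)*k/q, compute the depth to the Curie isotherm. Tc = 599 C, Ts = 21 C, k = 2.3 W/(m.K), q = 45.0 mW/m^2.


T_Curie - T_surf = 599 - 21 = 578 C
Convert q to W/m^2: 45.0 mW/m^2 = 0.045 W/m^2
d = 578 * 2.3 / 0.045 = 29542.22 m

29542.22


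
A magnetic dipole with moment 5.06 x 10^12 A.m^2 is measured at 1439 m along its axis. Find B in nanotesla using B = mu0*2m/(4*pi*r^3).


m = 5.06 x 10^12 = 5060000000000 A.m^2
2m = 10120000000000 A.m^2
r^3 = 1439^3 = 2979767519
B = (4pi*10^-7) * 10120000000000 / (4*pi * 2979767519) * 1e9
= 12717167.061731 / 37444862988.38 * 1e9
= 339623.8108 nT

339623.8108


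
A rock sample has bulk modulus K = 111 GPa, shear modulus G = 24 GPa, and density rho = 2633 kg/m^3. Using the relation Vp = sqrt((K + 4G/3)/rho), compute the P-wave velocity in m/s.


First compute the effective modulus:
K + 4G/3 = 111e9 + 4*24e9/3 = 143000000000.0 Pa
Then divide by density:
143000000000.0 / 2633 = 54310672.237 Pa/(kg/m^3)
Take the square root:
Vp = sqrt(54310672.237) = 7369.58 m/s

7369.58


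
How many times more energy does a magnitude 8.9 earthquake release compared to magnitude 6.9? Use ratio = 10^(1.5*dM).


M2 - M1 = 8.9 - 6.9 = 2.0
1.5 * 2.0 = 3.0
ratio = 10^3.0 = 1000.0

1000.0


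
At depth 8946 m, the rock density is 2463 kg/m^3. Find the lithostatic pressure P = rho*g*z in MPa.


P = rho * g * z / 1e6
= 2463 * 9.81 * 8946 / 1e6
= 216153520.38 / 1e6
= 216.1535 MPa

216.1535


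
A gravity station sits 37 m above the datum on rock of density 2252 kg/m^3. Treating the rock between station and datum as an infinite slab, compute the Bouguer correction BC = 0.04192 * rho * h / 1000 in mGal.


BC = 0.04192 * rho * h / 1000
= 0.04192 * 2252 * 37 / 1000
= 3.4929 mGal

3.4929


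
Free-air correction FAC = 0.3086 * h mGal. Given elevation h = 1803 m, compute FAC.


FAC = 0.3086 * h
= 0.3086 * 1803
= 556.4058 mGal

556.4058


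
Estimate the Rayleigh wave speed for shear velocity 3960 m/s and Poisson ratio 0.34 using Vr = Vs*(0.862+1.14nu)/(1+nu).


Numerator factor = 0.862 + 1.14*0.34 = 1.2496
Denominator = 1 + 0.34 = 1.34
Vr = 3960 * 1.2496 / 1.34 = 3692.85 m/s

3692.85


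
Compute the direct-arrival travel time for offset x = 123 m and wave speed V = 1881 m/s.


t = x / V
= 123 / 1881
= 0.0654 s

0.0654


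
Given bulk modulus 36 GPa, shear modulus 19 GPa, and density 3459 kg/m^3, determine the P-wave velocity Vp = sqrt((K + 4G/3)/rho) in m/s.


First compute the effective modulus:
K + 4G/3 = 36e9 + 4*19e9/3 = 61333333333.33 Pa
Then divide by density:
61333333333.33 / 3459 = 17731521.6344 Pa/(kg/m^3)
Take the square root:
Vp = sqrt(17731521.6344) = 4210.88 m/s

4210.88


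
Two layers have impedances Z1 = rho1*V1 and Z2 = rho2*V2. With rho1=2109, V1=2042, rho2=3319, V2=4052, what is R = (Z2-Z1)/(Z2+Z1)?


Z1 = 2109 * 2042 = 4306578
Z2 = 3319 * 4052 = 13448588
R = (13448588 - 4306578) / (13448588 + 4306578) = 9142010 / 17755166 = 0.5149

0.5149


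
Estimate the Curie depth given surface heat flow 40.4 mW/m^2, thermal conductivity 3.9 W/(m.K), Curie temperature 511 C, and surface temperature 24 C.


T_Curie - T_surf = 511 - 24 = 487 C
Convert q to W/m^2: 40.4 mW/m^2 = 0.0404 W/m^2
d = 487 * 3.9 / 0.0404 = 47012.38 m

47012.38


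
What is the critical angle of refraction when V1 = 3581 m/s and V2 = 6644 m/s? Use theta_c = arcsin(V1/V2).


V1/V2 = 3581/6644 = 0.538983
theta_c = arcsin(0.538983) = 32.6144 degrees

32.6144


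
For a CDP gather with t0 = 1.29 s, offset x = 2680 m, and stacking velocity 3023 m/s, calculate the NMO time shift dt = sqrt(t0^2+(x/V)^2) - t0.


x/Vnmo = 2680/3023 = 0.886537
(x/Vnmo)^2 = 0.785947
t0^2 = 1.6641
sqrt(1.6641 + 0.785947) = 1.565263
dt = 1.565263 - 1.29 = 0.275263

0.275263


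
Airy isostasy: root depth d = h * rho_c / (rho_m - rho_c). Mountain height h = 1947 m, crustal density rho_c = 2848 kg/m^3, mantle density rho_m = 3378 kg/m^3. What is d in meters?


rho_m - rho_c = 3378 - 2848 = 530
d = 1947 * 2848 / 530
= 5545056 / 530
= 10462.37 m

10462.37


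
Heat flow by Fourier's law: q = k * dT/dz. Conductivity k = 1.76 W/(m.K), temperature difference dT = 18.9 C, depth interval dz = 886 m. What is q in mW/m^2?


q = k * dT / dz * 1000
= 1.76 * 18.9 / 886 * 1000
= 0.037544 * 1000
= 37.544 mW/m^2

37.544


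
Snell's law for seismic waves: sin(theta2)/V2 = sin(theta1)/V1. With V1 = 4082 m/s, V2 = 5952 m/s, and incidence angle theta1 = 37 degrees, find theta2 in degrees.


sin(theta1) = sin(37 deg) = 0.601815
sin(theta2) = V2/V1 * sin(theta1) = 5952/4082 * 0.601815 = 0.877512
theta2 = arcsin(0.877512) = 61.3437 degrees

61.3437


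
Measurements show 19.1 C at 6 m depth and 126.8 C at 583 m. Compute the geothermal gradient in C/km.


dT = 126.8 - 19.1 = 107.7 C
dz = 583 - 6 = 577 m
gradient = dT/dz * 1000 = 107.7/577 * 1000 = 186.6551 C/km

186.6551


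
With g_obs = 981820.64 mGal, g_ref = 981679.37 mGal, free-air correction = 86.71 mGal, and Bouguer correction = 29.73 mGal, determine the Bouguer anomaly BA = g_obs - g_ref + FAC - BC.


BA = g_obs - g_ref + FAC - BC
= 981820.64 - 981679.37 + 86.71 - 29.73
= 198.25 mGal

198.25


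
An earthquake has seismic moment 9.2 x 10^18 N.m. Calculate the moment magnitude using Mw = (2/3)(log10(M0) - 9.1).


log10(M0) = log10(9.2 x 10^18) = 18.9638
Mw = 2/3 * (18.9638 - 9.1)
= 2/3 * 9.8638
= 6.58

6.58


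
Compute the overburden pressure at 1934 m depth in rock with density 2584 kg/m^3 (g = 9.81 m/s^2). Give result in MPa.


P = rho * g * z / 1e6
= 2584 * 9.81 * 1934 / 1e6
= 49025043.36 / 1e6
= 49.025 MPa

49.025


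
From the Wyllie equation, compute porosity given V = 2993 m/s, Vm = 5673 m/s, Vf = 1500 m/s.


1/V - 1/Vm = 1/2993 - 1/5673 = 0.00015784
1/Vf - 1/Vm = 1/1500 - 1/5673 = 0.00049039
phi = 0.00015784 / 0.00049039 = 0.3219

0.3219


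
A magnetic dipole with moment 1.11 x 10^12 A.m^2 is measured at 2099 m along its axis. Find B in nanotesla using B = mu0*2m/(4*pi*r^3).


m = 1.11 x 10^12 = 1110000000000 A.m^2
2m = 2220000000000 A.m^2
r^3 = 2099^3 = 9247776299
B = (4pi*10^-7) * 2220000000000 / (4*pi * 9247776299) * 1e9
= 2789734.276388 / 116210984331.92 * 1e9
= 24005.771 nT

24005.771


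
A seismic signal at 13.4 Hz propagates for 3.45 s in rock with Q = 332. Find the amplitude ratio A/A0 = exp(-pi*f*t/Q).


pi*f*t/Q = pi*13.4*3.45/332 = 0.437457
A/A0 = exp(-0.437457) = 0.645676

0.645676


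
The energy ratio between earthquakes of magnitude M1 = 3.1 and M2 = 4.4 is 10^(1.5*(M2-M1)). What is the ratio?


M2 - M1 = 4.4 - 3.1 = 1.3
1.5 * 1.3 = 1.95
ratio = 10^1.95 = 89.13

89.13


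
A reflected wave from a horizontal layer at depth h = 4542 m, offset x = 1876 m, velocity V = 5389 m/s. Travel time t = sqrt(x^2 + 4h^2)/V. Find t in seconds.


x^2 + 4h^2 = 1876^2 + 4*4542^2 = 3519376 + 82519056 = 86038432
sqrt(86038432) = 9275.6904
t = 9275.6904 / 5389 = 1.7212 s

1.7212


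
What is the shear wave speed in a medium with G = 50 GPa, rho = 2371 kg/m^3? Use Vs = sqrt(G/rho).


Convert G to Pa: G = 50e9 Pa
Compute G/rho = 50e9 / 2371 = 21088148.4606
Vs = sqrt(21088148.4606) = 4592.18 m/s

4592.18


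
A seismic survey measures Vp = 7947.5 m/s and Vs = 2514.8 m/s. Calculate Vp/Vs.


Vp/Vs = 7947.5 / 2514.8
= 3.1603

3.1603


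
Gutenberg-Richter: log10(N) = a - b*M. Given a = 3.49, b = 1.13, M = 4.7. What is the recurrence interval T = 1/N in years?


log10(N) = 3.49 - 1.13*4.7 = -1.821
N = 10^-1.821 = 0.015101
T = 1/N = 1/0.015101 = 66.2217 years

66.2217


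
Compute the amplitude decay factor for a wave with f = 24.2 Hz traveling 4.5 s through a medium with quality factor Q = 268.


pi*f*t/Q = pi*24.2*4.5/268 = 1.276565
A/A0 = exp(-1.276565) = 0.278994

0.278994


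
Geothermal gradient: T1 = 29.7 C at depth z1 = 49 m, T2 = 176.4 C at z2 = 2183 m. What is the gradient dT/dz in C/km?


dT = 176.4 - 29.7 = 146.7 C
dz = 2183 - 49 = 2134 m
gradient = dT/dz * 1000 = 146.7/2134 * 1000 = 68.7441 C/km

68.7441


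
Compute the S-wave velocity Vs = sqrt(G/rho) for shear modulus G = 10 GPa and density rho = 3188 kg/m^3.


Convert G to Pa: G = 10e9 Pa
Compute G/rho = 10e9 / 3188 = 3136762.8607
Vs = sqrt(3136762.8607) = 1771.09 m/s

1771.09


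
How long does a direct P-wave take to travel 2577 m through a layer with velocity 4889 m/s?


t = x / V
= 2577 / 4889
= 0.5271 s

0.5271


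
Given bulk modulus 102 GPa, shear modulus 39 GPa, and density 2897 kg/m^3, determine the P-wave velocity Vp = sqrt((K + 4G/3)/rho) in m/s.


First compute the effective modulus:
K + 4G/3 = 102e9 + 4*39e9/3 = 154000000000.0 Pa
Then divide by density:
154000000000.0 / 2897 = 53158439.7653 Pa/(kg/m^3)
Take the square root:
Vp = sqrt(53158439.7653) = 7290.98 m/s

7290.98


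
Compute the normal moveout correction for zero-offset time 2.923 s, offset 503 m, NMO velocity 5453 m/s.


x/Vnmo = 503/5453 = 0.092243
(x/Vnmo)^2 = 0.008509
t0^2 = 8.543929
sqrt(8.543929 + 0.008509) = 2.924455
dt = 2.924455 - 2.923 = 0.001455

0.001455


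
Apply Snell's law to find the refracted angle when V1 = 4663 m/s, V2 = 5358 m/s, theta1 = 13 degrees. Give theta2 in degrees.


sin(theta1) = sin(13 deg) = 0.224951
sin(theta2) = V2/V1 * sin(theta1) = 5358/4663 * 0.224951 = 0.258479
theta2 = arcsin(0.258479) = 14.9798 degrees

14.9798


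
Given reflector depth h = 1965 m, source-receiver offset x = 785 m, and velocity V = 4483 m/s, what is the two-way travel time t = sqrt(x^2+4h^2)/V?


x^2 + 4h^2 = 785^2 + 4*1965^2 = 616225 + 15444900 = 16061125
sqrt(16061125) = 4007.6333
t = 4007.6333 / 4483 = 0.894 s

0.894


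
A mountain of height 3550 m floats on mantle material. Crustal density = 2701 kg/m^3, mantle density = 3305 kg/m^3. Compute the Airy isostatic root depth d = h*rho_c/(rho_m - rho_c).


rho_m - rho_c = 3305 - 2701 = 604
d = 3550 * 2701 / 604
= 9588550 / 604
= 15875.08 m

15875.08


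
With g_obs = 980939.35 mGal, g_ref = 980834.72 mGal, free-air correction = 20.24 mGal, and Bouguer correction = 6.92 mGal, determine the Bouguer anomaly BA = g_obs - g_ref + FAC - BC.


BA = g_obs - g_ref + FAC - BC
= 980939.35 - 980834.72 + 20.24 - 6.92
= 117.95 mGal

117.95


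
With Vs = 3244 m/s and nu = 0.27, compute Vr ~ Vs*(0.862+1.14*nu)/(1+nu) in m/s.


Numerator factor = 0.862 + 1.14*0.27 = 1.1698
Denominator = 1 + 0.27 = 1.27
Vr = 3244 * 1.1698 / 1.27 = 2988.06 m/s

2988.06


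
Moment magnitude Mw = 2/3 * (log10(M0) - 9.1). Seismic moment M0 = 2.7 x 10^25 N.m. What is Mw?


log10(M0) = log10(2.7 x 10^25) = 25.4314
Mw = 2/3 * (25.4314 - 9.1)
= 2/3 * 16.3314
= 10.89

10.89


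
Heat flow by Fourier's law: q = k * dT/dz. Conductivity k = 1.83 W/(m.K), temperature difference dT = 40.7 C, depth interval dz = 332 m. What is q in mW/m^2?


q = k * dT / dz * 1000
= 1.83 * 40.7 / 332 * 1000
= 0.22434 * 1000
= 224.3404 mW/m^2

224.3404


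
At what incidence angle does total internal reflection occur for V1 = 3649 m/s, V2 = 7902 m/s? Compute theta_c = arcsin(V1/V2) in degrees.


V1/V2 = 3649/7902 = 0.461782
theta_c = arcsin(0.461782) = 27.5021 degrees

27.5021


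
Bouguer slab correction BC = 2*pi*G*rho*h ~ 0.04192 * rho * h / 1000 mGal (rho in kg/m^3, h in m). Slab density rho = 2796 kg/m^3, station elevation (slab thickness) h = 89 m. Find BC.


BC = 0.04192 * rho * h / 1000
= 0.04192 * 2796 * 89 / 1000
= 10.4315 mGal

10.4315


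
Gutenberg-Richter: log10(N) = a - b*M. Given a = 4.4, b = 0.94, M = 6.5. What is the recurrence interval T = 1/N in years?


log10(N) = 4.4 - 0.94*6.5 = -1.71
N = 10^-1.71 = 0.019498
T = 1/N = 1/0.019498 = 51.2861 years

51.2861


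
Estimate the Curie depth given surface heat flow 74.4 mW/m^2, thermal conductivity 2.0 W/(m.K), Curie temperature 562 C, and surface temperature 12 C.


T_Curie - T_surf = 562 - 12 = 550 C
Convert q to W/m^2: 74.4 mW/m^2 = 0.0744 W/m^2
d = 550 * 2.0 / 0.0744 = 14784.95 m

14784.95


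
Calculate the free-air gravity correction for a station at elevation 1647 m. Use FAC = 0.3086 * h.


FAC = 0.3086 * h
= 0.3086 * 1647
= 508.2642 mGal

508.2642


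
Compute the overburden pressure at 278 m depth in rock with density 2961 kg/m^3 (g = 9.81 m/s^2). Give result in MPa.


P = rho * g * z / 1e6
= 2961 * 9.81 * 278 / 1e6
= 8075179.98 / 1e6
= 8.0752 MPa

8.0752


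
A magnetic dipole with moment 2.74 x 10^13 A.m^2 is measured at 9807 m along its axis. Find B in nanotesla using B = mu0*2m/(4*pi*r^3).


m = 2.74 x 10^13 = 27400000000000 A.m^2
2m = 54800000000000 A.m^2
r^3 = 9807^3 = 943210280943
B = (4pi*10^-7) * 54800000000000 / (4*pi * 943210280943) * 1e9
= 68863710.966688 / 11852729957603.57 * 1e9
= 5809.9452 nT

5809.9452


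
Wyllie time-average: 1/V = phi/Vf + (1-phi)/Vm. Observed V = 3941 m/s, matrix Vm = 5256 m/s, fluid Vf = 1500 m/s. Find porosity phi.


1/V - 1/Vm = 1/3941 - 1/5256 = 6.348e-05
1/Vf - 1/Vm = 1/1500 - 1/5256 = 0.00047641
phi = 6.348e-05 / 0.00047641 = 0.1333

0.1333


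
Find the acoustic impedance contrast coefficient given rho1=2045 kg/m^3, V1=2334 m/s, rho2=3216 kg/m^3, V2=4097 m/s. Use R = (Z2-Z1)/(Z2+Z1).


Z1 = 2045 * 2334 = 4773030
Z2 = 3216 * 4097 = 13175952
R = (13175952 - 4773030) / (13175952 + 4773030) = 8402922 / 17948982 = 0.4682

0.4682


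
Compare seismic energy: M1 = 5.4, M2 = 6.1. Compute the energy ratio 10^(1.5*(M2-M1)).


M2 - M1 = 6.1 - 5.4 = 0.7
1.5 * 0.7 = 1.05
ratio = 10^1.05 = 11.22

11.22


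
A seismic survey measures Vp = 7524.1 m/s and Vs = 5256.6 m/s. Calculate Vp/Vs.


Vp/Vs = 7524.1 / 5256.6
= 1.4314

1.4314


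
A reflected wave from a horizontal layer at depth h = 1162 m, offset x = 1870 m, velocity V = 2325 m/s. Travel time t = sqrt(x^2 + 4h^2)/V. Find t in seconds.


x^2 + 4h^2 = 1870^2 + 4*1162^2 = 3496900 + 5400976 = 8897876
sqrt(8897876) = 2982.9308
t = 2982.9308 / 2325 = 1.283 s

1.283


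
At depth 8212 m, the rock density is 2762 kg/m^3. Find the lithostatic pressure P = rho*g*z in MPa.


P = rho * g * z / 1e6
= 2762 * 9.81 * 8212 / 1e6
= 222505946.64 / 1e6
= 222.5059 MPa

222.5059


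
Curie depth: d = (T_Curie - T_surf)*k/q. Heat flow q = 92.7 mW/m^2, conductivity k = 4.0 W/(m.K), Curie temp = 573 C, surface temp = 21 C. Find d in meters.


T_Curie - T_surf = 573 - 21 = 552 C
Convert q to W/m^2: 92.7 mW/m^2 = 0.0927 W/m^2
d = 552 * 4.0 / 0.0927 = 23818.77 m

23818.77


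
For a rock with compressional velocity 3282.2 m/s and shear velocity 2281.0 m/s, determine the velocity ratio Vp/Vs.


Vp/Vs = 3282.2 / 2281.0
= 1.4389

1.4389


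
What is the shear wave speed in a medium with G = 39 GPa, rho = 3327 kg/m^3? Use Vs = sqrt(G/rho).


Convert G to Pa: G = 39e9 Pa
Compute G/rho = 39e9 / 3327 = 11722272.3174
Vs = sqrt(11722272.3174) = 3423.78 m/s

3423.78


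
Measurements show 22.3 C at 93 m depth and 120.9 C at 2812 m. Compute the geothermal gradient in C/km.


dT = 120.9 - 22.3 = 98.6 C
dz = 2812 - 93 = 2719 m
gradient = dT/dz * 1000 = 98.6/2719 * 1000 = 36.2633 C/km

36.2633


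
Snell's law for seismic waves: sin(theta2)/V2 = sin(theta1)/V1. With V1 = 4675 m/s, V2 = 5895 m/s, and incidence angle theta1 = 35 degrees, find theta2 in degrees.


sin(theta1) = sin(35 deg) = 0.573576
sin(theta2) = V2/V1 * sin(theta1) = 5895/4675 * 0.573576 = 0.723258
theta2 = arcsin(0.723258) = 46.3242 degrees

46.3242


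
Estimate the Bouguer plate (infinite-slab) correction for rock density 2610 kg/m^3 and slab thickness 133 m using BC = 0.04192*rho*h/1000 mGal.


BC = 0.04192 * rho * h / 1000
= 0.04192 * 2610 * 133 / 1000
= 14.5517 mGal

14.5517


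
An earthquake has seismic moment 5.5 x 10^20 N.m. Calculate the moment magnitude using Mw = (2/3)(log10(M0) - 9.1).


log10(M0) = log10(5.5 x 10^20) = 20.7404
Mw = 2/3 * (20.7404 - 9.1)
= 2/3 * 11.6404
= 7.76

7.76


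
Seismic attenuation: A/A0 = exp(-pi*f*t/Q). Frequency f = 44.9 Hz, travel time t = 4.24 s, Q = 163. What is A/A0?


pi*f*t/Q = pi*44.9*4.24/163 = 3.669226
A/A0 = exp(-3.669226) = 0.025496

0.025496


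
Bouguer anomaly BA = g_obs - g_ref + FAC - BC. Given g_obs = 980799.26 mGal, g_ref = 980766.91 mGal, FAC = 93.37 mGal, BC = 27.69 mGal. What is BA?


BA = g_obs - g_ref + FAC - BC
= 980799.26 - 980766.91 + 93.37 - 27.69
= 98.03 mGal

98.03


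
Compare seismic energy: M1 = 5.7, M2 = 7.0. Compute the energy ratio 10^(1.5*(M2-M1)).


M2 - M1 = 7.0 - 5.7 = 1.3
1.5 * 1.3 = 1.95
ratio = 10^1.95 = 89.13

89.13


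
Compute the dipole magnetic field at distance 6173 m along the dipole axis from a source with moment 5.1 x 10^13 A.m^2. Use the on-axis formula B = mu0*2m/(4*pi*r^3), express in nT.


m = 5.1 x 10^13 = 51000000000000 A.m^2
2m = 102000000000000 A.m^2
r^3 = 6173^3 = 235227899717
B = (4pi*10^-7) * 102000000000000 / (4*pi * 235227899717) * 1e9
= 128176980.266464 / 2955960966681.14 * 1e9
= 43362.2033 nT

43362.2033


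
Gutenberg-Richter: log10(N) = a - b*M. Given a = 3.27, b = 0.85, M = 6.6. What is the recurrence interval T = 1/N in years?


log10(N) = 3.27 - 0.85*6.6 = -2.34
N = 10^-2.34 = 0.004571
T = 1/N = 1/0.004571 = 218.7762 years

218.7762


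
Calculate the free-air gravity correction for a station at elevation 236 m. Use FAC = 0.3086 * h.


FAC = 0.3086 * h
= 0.3086 * 236
= 72.8296 mGal

72.8296


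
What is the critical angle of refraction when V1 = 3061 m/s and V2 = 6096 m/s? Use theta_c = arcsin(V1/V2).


V1/V2 = 3061/6096 = 0.502133
theta_c = arcsin(0.502133) = 30.1412 degrees

30.1412


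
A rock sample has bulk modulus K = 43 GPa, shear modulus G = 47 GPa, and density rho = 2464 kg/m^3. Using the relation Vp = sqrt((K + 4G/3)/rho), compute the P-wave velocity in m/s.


First compute the effective modulus:
K + 4G/3 = 43e9 + 4*47e9/3 = 105666666666.67 Pa
Then divide by density:
105666666666.67 / 2464 = 42884199.1342 Pa/(kg/m^3)
Take the square root:
Vp = sqrt(42884199.1342) = 6548.6 m/s

6548.6


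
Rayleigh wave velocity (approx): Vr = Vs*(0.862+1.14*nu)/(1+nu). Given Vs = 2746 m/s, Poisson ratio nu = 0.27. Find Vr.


Numerator factor = 0.862 + 1.14*0.27 = 1.1698
Denominator = 1 + 0.27 = 1.27
Vr = 2746 * 1.1698 / 1.27 = 2529.35 m/s

2529.35


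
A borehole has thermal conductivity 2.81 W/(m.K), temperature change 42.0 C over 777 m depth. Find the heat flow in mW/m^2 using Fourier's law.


q = k * dT / dz * 1000
= 2.81 * 42.0 / 777 * 1000
= 0.151892 * 1000
= 151.8919 mW/m^2

151.8919


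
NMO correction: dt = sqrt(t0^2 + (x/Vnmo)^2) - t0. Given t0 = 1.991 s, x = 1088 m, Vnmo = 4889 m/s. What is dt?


x/Vnmo = 1088/4889 = 0.22254
(x/Vnmo)^2 = 0.049524
t0^2 = 3.964081
sqrt(3.964081 + 0.049524) = 2.003398
dt = 2.003398 - 1.991 = 0.012398

0.012398


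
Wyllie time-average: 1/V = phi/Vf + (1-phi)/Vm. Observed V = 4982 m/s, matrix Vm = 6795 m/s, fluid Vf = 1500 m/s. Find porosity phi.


1/V - 1/Vm = 1/4982 - 1/6795 = 5.356e-05
1/Vf - 1/Vm = 1/1500 - 1/6795 = 0.0005195
phi = 5.356e-05 / 0.0005195 = 0.1031

0.1031


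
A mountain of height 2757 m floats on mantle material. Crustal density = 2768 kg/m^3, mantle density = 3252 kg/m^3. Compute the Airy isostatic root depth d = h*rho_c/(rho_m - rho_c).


rho_m - rho_c = 3252 - 2768 = 484
d = 2757 * 2768 / 484
= 7631376 / 484
= 15767.31 m

15767.31


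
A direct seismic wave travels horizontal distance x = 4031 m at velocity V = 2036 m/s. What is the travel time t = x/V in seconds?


t = x / V
= 4031 / 2036
= 1.9799 s

1.9799


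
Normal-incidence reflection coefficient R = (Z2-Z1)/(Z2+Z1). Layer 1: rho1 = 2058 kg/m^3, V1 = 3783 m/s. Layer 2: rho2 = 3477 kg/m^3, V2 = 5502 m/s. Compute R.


Z1 = 2058 * 3783 = 7785414
Z2 = 3477 * 5502 = 19130454
R = (19130454 - 7785414) / (19130454 + 7785414) = 11345040 / 26915868 = 0.4215

0.4215


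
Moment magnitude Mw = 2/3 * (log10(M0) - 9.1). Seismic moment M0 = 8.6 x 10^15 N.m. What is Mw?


log10(M0) = log10(8.6 x 10^15) = 15.9345
Mw = 2/3 * (15.9345 - 9.1)
= 2/3 * 6.8345
= 4.56

4.56


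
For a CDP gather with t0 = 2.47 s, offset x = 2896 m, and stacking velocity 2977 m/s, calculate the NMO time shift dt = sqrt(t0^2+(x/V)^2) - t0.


x/Vnmo = 2896/2977 = 0.972791
(x/Vnmo)^2 = 0.946323
t0^2 = 6.1009
sqrt(6.1009 + 0.946323) = 2.654661
dt = 2.654661 - 2.47 = 0.184661

0.184661


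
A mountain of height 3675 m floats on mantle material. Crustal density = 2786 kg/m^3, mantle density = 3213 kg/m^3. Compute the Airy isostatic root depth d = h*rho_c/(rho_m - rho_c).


rho_m - rho_c = 3213 - 2786 = 427
d = 3675 * 2786 / 427
= 10238550 / 427
= 23977.87 m

23977.87


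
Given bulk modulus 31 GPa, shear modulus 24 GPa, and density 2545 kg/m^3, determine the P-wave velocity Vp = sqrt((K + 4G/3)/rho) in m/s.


First compute the effective modulus:
K + 4G/3 = 31e9 + 4*24e9/3 = 63000000000.0 Pa
Then divide by density:
63000000000.0 / 2545 = 24754420.4322 Pa/(kg/m^3)
Take the square root:
Vp = sqrt(24754420.4322) = 4975.38 m/s

4975.38


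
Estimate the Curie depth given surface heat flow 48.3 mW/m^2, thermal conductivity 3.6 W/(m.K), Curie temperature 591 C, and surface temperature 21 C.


T_Curie - T_surf = 591 - 21 = 570 C
Convert q to W/m^2: 48.3 mW/m^2 = 0.0483 W/m^2
d = 570 * 3.6 / 0.0483 = 42484.47 m

42484.47


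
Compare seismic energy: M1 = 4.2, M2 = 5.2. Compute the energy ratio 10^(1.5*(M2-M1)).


M2 - M1 = 5.2 - 4.2 = 1.0
1.5 * 1.0 = 1.5
ratio = 10^1.5 = 31.62

31.62


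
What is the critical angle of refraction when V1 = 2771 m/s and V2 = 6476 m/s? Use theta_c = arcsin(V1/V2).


V1/V2 = 2771/6476 = 0.427888
theta_c = arcsin(0.427888) = 25.3336 degrees

25.3336


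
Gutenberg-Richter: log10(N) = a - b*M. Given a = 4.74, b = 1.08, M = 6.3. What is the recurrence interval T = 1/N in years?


log10(N) = 4.74 - 1.08*6.3 = -2.064
N = 10^-2.064 = 0.00863
T = 1/N = 1/0.00863 = 115.8777 years

115.8777


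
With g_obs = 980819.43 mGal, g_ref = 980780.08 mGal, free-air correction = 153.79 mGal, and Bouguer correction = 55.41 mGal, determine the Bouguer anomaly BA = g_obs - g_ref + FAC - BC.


BA = g_obs - g_ref + FAC - BC
= 980819.43 - 980780.08 + 153.79 - 55.41
= 137.73 mGal

137.73


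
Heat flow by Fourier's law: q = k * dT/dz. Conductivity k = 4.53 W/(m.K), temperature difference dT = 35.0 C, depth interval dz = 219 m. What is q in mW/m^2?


q = k * dT / dz * 1000
= 4.53 * 35.0 / 219 * 1000
= 0.723973 * 1000
= 723.9726 mW/m^2

723.9726


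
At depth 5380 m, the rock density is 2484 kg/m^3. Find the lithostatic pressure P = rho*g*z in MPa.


P = rho * g * z / 1e6
= 2484 * 9.81 * 5380 / 1e6
= 131100055.2 / 1e6
= 131.1001 MPa

131.1001


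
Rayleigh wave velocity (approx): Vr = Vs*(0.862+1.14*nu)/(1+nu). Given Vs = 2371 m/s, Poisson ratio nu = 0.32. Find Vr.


Numerator factor = 0.862 + 1.14*0.32 = 1.2268
Denominator = 1 + 0.32 = 1.32
Vr = 2371 * 1.2268 / 1.32 = 2203.59 m/s

2203.59


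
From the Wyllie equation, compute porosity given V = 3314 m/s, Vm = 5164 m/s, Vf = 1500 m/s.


1/V - 1/Vm = 1/3314 - 1/5164 = 0.0001081
1/Vf - 1/Vm = 1/1500 - 1/5164 = 0.00047302
phi = 0.0001081 / 0.00047302 = 0.2285

0.2285


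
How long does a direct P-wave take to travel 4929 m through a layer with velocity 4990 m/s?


t = x / V
= 4929 / 4990
= 0.9878 s

0.9878


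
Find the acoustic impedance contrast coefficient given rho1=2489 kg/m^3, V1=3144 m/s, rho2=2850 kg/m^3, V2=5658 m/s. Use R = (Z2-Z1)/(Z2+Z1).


Z1 = 2489 * 3144 = 7825416
Z2 = 2850 * 5658 = 16125300
R = (16125300 - 7825416) / (16125300 + 7825416) = 8299884 / 23950716 = 0.3465

0.3465


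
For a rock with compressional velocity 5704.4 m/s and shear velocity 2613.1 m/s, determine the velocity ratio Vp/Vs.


Vp/Vs = 5704.4 / 2613.1
= 2.183

2.183


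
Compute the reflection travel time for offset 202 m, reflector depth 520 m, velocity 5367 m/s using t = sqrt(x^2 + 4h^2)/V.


x^2 + 4h^2 = 202^2 + 4*520^2 = 40804 + 1081600 = 1122404
sqrt(1122404) = 1059.4357
t = 1059.4357 / 5367 = 0.1974 s

0.1974


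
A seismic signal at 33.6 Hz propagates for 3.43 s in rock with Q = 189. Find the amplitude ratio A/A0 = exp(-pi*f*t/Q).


pi*f*t/Q = pi*33.6*3.43/189 = 1.915673
A/A0 = exp(-1.915673) = 0.147243

0.147243


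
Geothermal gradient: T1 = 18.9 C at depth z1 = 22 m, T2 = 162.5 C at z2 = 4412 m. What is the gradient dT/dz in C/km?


dT = 162.5 - 18.9 = 143.6 C
dz = 4412 - 22 = 4390 m
gradient = dT/dz * 1000 = 143.6/4390 * 1000 = 32.7107 C/km

32.7107


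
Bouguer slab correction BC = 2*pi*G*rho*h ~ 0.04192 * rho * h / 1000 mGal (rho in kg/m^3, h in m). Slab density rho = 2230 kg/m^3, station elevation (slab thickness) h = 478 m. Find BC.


BC = 0.04192 * rho * h / 1000
= 0.04192 * 2230 * 478 / 1000
= 44.6842 mGal

44.6842


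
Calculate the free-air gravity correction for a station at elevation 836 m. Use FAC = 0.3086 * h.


FAC = 0.3086 * h
= 0.3086 * 836
= 257.9896 mGal

257.9896


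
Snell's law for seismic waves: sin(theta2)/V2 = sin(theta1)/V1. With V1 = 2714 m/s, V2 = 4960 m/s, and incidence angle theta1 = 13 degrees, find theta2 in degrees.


sin(theta1) = sin(13 deg) = 0.224951
sin(theta2) = V2/V1 * sin(theta1) = 4960/2714 * 0.224951 = 0.411112
theta2 = arcsin(0.411112) = 24.2747 degrees

24.2747


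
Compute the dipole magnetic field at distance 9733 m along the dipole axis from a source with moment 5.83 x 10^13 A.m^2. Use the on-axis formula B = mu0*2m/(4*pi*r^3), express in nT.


m = 5.83 x 10^13 = 58300000000000 A.m^2
2m = 116600000000000 A.m^2
r^3 = 9733^3 = 922019635837
B = (4pi*10^-7) * 116600000000000 / (4*pi * 922019635837) * 1e9
= 146523881.363428 / 11586440457644.22 * 1e9
= 12646.1515 nT

12646.1515


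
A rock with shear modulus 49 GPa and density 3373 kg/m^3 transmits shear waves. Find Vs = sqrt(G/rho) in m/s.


Convert G to Pa: G = 49e9 Pa
Compute G/rho = 49e9 / 3373 = 14527127.1865
Vs = sqrt(14527127.1865) = 3811.45 m/s

3811.45


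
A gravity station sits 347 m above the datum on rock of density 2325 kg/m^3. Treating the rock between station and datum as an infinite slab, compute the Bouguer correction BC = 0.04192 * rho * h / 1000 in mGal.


BC = 0.04192 * rho * h / 1000
= 0.04192 * 2325 * 347 / 1000
= 33.82 mGal

33.82


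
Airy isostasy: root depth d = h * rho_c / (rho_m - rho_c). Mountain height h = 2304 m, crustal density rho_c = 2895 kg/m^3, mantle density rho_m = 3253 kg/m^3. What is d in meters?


rho_m - rho_c = 3253 - 2895 = 358
d = 2304 * 2895 / 358
= 6670080 / 358
= 18631.51 m

18631.51


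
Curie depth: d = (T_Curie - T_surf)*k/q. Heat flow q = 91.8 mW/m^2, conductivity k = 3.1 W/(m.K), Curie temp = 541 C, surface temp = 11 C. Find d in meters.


T_Curie - T_surf = 541 - 11 = 530 C
Convert q to W/m^2: 91.8 mW/m^2 = 0.0918 W/m^2
d = 530 * 3.1 / 0.0918 = 17897.6 m

17897.6


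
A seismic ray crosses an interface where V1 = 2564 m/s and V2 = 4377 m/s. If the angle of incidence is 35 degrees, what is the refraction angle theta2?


sin(theta1) = sin(35 deg) = 0.573576
sin(theta2) = V2/V1 * sin(theta1) = 4377/2564 * 0.573576 = 0.979151
theta2 = arcsin(0.979151) = 78.2798 degrees

78.2798


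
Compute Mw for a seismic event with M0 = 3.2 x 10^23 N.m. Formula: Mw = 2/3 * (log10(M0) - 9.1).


log10(M0) = log10(3.2 x 10^23) = 23.5051
Mw = 2/3 * (23.5051 - 9.1)
= 2/3 * 14.4051
= 9.6

9.6


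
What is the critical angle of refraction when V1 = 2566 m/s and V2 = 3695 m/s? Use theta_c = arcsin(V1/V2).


V1/V2 = 2566/3695 = 0.694452
theta_c = arcsin(0.694452) = 43.9836 degrees

43.9836


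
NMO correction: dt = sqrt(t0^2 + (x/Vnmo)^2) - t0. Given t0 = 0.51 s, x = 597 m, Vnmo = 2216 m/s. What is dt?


x/Vnmo = 597/2216 = 0.269404
(x/Vnmo)^2 = 0.072579
t0^2 = 0.2601
sqrt(0.2601 + 0.072579) = 0.576783
dt = 0.576783 - 0.51 = 0.066783

0.066783


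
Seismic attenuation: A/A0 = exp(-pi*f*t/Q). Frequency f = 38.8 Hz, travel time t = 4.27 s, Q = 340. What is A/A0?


pi*f*t/Q = pi*38.8*4.27/340 = 1.530843
A/A0 = exp(-1.530843) = 0.216353

0.216353


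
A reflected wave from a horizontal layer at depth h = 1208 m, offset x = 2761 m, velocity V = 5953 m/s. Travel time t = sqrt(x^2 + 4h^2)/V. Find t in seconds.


x^2 + 4h^2 = 2761^2 + 4*1208^2 = 7623121 + 5837056 = 13460177
sqrt(13460177) = 3668.8114
t = 3668.8114 / 5953 = 0.6163 s

0.6163


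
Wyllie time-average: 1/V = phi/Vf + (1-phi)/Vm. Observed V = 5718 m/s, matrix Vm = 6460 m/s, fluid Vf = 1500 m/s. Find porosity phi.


1/V - 1/Vm = 1/5718 - 1/6460 = 2.009e-05
1/Vf - 1/Vm = 1/1500 - 1/6460 = 0.00051187
phi = 2.009e-05 / 0.00051187 = 0.0392

0.0392


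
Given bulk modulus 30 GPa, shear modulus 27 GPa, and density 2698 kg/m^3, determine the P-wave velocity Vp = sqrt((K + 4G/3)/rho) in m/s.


First compute the effective modulus:
K + 4G/3 = 30e9 + 4*27e9/3 = 66000000000.0 Pa
Then divide by density:
66000000000.0 / 2698 = 24462564.8629 Pa/(kg/m^3)
Take the square root:
Vp = sqrt(24462564.8629) = 4945.96 m/s

4945.96


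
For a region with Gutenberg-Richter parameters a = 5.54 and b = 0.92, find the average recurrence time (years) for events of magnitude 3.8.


log10(N) = 5.54 - 0.92*3.8 = 2.044
N = 10^2.044 = 110.662378
T = 1/N = 1/110.662378 = 0.009 years

0.009


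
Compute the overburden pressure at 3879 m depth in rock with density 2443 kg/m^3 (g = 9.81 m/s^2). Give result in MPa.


P = rho * g * z / 1e6
= 2443 * 9.81 * 3879 / 1e6
= 92963454.57 / 1e6
= 92.9635 MPa

92.9635


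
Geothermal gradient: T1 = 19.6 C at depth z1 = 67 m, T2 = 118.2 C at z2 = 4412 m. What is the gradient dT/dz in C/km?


dT = 118.2 - 19.6 = 98.6 C
dz = 4412 - 67 = 4345 m
gradient = dT/dz * 1000 = 98.6/4345 * 1000 = 22.6928 C/km

22.6928
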